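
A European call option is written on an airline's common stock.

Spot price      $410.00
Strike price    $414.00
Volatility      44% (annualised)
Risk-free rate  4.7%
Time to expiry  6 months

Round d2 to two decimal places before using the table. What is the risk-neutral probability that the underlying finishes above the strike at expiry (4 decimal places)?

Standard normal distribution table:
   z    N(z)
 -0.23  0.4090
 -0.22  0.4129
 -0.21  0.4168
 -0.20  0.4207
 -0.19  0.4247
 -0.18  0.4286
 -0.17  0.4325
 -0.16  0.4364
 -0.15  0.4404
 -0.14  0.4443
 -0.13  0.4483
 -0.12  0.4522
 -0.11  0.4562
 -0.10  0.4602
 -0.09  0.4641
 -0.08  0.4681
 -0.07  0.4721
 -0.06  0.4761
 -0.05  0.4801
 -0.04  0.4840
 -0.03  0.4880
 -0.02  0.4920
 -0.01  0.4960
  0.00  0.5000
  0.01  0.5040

σ√T = 0.44 × 0.7071 = 0.3111
d₁ = [ln(410/414) + (0.047 + 0.44²/2)·0.5] / 0.3111 = [-0.0097 + 0.0719] / 0.3111 = 0.1999 ≈ 0.20
d₂ = d₁ − σ√T = 0.1999 − 0.3111 = -0.1112 ≈ -0.11
Pr(exercise) under Q = N(d₂) = 0.4562

0.4562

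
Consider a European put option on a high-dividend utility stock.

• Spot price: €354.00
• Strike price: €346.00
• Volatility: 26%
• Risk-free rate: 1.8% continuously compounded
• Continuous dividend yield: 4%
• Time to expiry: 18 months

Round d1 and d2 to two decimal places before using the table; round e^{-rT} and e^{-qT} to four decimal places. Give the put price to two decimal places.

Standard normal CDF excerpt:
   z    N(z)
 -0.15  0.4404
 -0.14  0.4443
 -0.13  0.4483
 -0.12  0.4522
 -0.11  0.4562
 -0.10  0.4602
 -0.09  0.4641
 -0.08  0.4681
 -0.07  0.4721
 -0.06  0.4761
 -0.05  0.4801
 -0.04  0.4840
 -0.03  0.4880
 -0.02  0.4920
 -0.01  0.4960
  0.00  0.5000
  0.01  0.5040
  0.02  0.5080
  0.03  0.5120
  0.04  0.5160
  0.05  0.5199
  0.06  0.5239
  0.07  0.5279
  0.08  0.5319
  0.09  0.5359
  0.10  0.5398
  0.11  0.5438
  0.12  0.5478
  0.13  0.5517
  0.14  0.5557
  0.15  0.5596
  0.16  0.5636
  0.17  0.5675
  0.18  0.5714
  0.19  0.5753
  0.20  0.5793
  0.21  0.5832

σ√T = 0.26 × 1.2247 = 0.3184
d₁ = [ln(354/346) + (0.018 − 0.04 + ½·0.26²)·1.5] / (σ√T) = (0.0229 + 0.0177) / 0.3184 = 0.1274 → 0.13
d₂ = 0.1274 − 0.3184 = -0.1911 → -0.19
exp(−qT) = exp(−0.04·1.5) = 0.9418;  exp(−rT) = exp(−0.018·1.5) = 0.9734
P = 346·0.9734·N(0.19) − 354·0.9418·N(-0.13) = 346·0.9734·0.5753 − 354·0.9418·0.4483 = 193.7590 − 149.4620 = 44.2970

€44.30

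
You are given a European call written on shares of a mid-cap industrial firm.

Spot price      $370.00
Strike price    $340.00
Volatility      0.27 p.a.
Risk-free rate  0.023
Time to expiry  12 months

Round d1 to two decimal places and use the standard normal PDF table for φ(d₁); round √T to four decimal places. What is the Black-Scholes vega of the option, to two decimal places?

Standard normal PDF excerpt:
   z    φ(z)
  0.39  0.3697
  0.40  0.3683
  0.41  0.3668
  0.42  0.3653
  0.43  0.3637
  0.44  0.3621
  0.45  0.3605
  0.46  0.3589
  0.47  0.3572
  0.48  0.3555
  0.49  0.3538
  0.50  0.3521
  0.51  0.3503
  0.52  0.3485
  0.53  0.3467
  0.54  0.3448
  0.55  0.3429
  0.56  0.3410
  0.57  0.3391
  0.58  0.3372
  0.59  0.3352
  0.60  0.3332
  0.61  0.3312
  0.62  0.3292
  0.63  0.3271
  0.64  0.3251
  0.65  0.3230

σ√T = 0.27 × 1.0000 = 0.2700
d₁ = [ln(370/340) + (0.023 + 0.27²/2)·1] / 0.2700 = [0.0846 + 0.0595] / 0.2700 = 0.5334 ≈ 0.53
√T = √1 = 1.0000
φ(d₁) = φ(0.53) = 0.3467
vega = S·φ(d₁)·√T = 370·0.3467·1.0000 = 128.2790

128.28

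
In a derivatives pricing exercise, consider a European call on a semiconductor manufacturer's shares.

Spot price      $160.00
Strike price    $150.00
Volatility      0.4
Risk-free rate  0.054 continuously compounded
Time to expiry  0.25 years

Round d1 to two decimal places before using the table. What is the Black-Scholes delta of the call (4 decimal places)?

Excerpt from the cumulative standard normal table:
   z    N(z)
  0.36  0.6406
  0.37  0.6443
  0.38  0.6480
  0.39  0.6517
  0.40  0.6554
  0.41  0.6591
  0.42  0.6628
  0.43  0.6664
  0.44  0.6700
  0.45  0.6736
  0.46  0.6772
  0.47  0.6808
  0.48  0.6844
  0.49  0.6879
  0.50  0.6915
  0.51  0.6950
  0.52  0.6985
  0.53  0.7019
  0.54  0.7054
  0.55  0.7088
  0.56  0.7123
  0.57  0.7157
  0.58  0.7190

σ√T = 0.4 × 0.5000 = 0.2000
d₁ = [ln(160/150) + (0.054 + ½·0.4²)·0.25] / (σ√T) = (0.0645 + 0.0335) / 0.2000 = 0.4902 ⇒ 0.49
N(d₁) = N(0.49) = 0.6879
Δ_call = N(d₁) = 0.6879

0.6879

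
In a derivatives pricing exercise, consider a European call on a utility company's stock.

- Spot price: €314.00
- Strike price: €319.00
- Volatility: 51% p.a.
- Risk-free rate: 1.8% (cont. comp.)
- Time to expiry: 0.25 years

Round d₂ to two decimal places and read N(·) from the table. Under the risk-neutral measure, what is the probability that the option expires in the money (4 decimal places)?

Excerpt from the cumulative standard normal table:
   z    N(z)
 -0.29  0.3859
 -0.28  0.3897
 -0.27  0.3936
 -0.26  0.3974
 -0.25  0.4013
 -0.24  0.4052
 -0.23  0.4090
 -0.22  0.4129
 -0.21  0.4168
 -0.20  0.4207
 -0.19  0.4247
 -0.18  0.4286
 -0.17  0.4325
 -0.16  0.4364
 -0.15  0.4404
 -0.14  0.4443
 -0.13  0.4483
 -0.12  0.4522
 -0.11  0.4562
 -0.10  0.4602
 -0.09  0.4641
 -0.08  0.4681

0.4325

σ√T = 0.51 × 0.5000 = 0.2550
ln(S/K) + (r + σ²/2)T = ln(314/319) + (0.018 + 0.51²/2)·0.25 = -0.0158 + 0.0370 = 0.0212
d₁ = 0.0212 / 0.2550 = 0.0832 ≈ 0.08
d₂ = d₁ − σ√T = 0.0832 − 0.2550 = -0.1718 ≈ -0.17
Risk-neutral Pr[S_T > K] = N(d₂) = N(-0.17) = 0.4325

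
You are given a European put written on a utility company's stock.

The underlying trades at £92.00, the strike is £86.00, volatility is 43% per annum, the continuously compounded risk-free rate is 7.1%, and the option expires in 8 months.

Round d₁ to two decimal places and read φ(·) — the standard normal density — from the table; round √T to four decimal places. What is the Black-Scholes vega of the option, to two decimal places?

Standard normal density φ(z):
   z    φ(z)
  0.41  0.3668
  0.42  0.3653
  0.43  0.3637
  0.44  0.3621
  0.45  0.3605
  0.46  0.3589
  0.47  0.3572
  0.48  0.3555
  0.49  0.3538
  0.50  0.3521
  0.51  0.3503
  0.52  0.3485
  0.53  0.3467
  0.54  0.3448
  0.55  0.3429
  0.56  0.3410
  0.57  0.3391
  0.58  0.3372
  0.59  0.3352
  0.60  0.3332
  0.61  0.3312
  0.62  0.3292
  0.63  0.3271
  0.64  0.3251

σ√T = 0.43 × 0.8165 = 0.3511
d₁ = [ln(92/86) + (0.071 + 0.43²/2)·0.6667] / 0.3511 = [0.0674 + 0.1090] / 0.3511 = 0.5025 ≈ 0.50
√T = √0.6667 = 0.8165
φ(d₁) = φ(0.50) = 0.3521
vega = S·φ(d₁)·√T = 92·0.3521·0.8165 = 26.4490

26.45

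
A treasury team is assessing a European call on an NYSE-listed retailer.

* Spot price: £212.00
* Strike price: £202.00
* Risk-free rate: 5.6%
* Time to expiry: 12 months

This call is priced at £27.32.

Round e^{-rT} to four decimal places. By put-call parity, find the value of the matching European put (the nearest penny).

£6.31

exp(−rT) = exp(−0.056·1) = 0.9455
Put-call parity: C − P = S − K·e^(−rT) = 212 − 202·0.9455 = 212 − 190.9910 = 21.0090
P = C − (C − P) = 27.32 − (21.0090) = 6.3110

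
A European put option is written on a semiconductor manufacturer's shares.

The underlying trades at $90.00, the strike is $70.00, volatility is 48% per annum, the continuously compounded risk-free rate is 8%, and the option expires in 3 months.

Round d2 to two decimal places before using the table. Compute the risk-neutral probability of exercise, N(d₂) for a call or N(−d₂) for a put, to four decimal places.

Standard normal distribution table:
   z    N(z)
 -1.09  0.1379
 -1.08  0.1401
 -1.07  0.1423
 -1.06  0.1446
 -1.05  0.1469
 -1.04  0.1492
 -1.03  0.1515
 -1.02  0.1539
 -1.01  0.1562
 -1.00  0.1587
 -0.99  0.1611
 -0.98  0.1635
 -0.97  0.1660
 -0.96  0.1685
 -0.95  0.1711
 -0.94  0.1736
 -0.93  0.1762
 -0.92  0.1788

0.1562

σ√T = 0.48·√0.25 = 0.2400
ln(S/K) + (r + σ²/2)T = ln(90/70) + (0.08 + 0.48²/2)·0.25 = 0.2513 + 0.0488 = 0.3001
d₁ = 0.3001 / 0.2400 = 1.2505 which rounds to 1.25
d₂ = d₁ − σ√T = 1.2505 − 0.2400 = 1.0105 which rounds to 1.01
Risk-neutral Pr[S_T < K] = N(−d₂) = N(-1.01) = 0.1562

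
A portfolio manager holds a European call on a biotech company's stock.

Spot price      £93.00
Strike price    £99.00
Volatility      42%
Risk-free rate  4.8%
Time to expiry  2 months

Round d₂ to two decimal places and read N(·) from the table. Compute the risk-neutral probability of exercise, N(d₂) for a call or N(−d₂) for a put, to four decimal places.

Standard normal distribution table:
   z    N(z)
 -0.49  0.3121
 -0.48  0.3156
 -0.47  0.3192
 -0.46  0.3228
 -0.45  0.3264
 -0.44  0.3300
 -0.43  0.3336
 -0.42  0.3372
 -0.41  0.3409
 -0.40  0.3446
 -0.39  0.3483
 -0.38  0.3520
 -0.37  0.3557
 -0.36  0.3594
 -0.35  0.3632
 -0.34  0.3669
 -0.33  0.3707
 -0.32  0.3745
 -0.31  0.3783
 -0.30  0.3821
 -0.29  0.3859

0.3446

T = 0.1667;  σ√T = 0.1715
d₁ = [ln(93/99) + (0.048 + 0.42²/2)·0.1667] / 0.1715 = [-0.0625 + 0.0227] / 0.1715 = -0.2322 which rounds to -0.23
d₂ = d₁ − σ√T = -0.2322 − 0.1715 = -0.4037 which rounds to -0.40
Pr(exercise) under Q = N(d₂) = 0.3446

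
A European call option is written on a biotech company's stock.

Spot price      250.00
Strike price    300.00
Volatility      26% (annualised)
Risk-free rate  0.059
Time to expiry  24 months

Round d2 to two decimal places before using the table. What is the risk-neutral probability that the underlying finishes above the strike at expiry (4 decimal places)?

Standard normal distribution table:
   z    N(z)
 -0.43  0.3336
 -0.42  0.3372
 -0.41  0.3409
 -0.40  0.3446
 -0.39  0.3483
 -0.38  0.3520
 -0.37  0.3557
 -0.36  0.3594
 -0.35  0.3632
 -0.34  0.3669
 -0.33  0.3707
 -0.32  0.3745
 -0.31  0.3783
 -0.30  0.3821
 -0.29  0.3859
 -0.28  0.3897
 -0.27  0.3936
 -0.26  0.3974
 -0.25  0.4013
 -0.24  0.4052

σ√T = 0.26 × 1.4142 = 0.3677
d₁ = [ln(250/300) + (0.059 + 0.26²/2)·2] / 0.3677 = [-0.1823 + 0.1856] / 0.3677 = 0.0089 ⇒ 0.01
d₂ = d₁ − σ√T = 0.0089 − 0.3677 = -0.3588 ⇒ -0.36
Risk-neutral Pr[S_T > K] = N(d₂) = N(-0.36) = 0.3594

0.3594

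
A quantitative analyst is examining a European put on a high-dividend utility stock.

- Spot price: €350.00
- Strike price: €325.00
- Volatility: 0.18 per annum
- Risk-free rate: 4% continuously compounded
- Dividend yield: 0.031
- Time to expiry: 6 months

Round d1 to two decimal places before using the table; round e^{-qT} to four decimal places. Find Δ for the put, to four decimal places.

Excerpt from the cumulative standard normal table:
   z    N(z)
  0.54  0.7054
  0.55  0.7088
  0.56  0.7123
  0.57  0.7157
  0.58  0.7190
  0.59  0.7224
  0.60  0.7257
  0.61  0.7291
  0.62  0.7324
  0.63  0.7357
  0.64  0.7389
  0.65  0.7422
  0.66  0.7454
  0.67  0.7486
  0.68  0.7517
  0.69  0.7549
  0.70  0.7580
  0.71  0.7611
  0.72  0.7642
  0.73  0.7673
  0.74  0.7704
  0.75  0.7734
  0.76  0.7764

T = 0.5;  σ√T = 0.1273
ln(S/K) + (r − q + σ²/2)T = ln(350/325) + (0.04 − 0.031 + 0.18²/2)·0.5 = 0.0741 + 0.0126 = 0.0867
d₁ = 0.0867 / 0.1273 = 0.6812 ≈ 0.68
N(d₁) = N(0.68) = 0.7517
Δ_put = exp(−qT)·(N(d₁) − 1) = 0.9846·(0.7517 − 1) = -0.2445

-0.2445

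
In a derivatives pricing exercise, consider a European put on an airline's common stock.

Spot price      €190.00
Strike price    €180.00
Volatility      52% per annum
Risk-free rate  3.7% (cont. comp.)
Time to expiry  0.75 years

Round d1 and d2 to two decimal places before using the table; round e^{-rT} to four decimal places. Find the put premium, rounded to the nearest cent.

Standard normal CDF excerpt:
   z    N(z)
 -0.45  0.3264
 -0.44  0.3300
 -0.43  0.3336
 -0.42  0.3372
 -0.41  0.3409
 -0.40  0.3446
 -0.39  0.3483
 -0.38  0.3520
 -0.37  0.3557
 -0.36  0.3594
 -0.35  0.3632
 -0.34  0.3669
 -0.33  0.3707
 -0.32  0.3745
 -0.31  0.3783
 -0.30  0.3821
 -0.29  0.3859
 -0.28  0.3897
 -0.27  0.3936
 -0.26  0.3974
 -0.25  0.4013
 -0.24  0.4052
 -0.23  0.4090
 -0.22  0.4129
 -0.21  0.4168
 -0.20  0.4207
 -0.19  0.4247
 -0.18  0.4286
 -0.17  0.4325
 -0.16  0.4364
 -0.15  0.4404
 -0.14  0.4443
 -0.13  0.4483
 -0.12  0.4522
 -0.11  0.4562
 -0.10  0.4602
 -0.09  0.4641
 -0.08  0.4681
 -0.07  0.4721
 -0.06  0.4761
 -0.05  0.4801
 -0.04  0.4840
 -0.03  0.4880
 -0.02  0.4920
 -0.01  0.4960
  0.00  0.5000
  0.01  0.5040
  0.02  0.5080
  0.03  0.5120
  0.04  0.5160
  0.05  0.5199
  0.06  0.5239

σ√T = 0.52 × 0.8660 = 0.4503
d₁ = [ln(190/180) + (0.037 + 0.52²/2)·0.75] / 0.4503 = [0.0541 + 0.1292] / 0.4503 = 0.4068 which rounds to 0.41
d₂ = d₁ − σ√T = 0.4068 − 0.4503 = -0.0435 which rounds to -0.04
e^(−rT) = e^(−0.037·0.75) = 0.9726
P = 180·0.9726·N(0.04) − 190·N(-0.41) = 180·0.9726·0.5160 − 190·0.3409 = 90.3351 − 64.7710 = 25.5641

€25.56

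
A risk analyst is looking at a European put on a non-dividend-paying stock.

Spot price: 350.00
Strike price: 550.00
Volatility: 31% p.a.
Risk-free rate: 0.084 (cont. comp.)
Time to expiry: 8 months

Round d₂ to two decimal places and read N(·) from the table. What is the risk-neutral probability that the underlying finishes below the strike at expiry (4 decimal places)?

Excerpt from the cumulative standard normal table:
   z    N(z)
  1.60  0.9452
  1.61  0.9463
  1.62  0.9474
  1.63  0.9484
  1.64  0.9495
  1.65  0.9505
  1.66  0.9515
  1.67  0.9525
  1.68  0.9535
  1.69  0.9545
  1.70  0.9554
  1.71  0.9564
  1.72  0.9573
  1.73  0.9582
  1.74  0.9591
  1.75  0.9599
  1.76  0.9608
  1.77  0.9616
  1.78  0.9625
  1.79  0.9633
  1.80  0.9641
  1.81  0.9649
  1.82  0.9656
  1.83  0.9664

σ√T = 0.31 × 0.8165 = 0.2531
d₁ = [ln(350/550) + (0.084 + 0.31²/2)·0.6667] / 0.2531 = [-0.4520 + 0.0880] / 0.2531 = -1.4379 which rounds to -1.44
d₂ = d₁ − σ√T = -1.4379 − 0.2531 = -1.6910 which rounds to -1.69
Risk-neutral Pr[S_T < K] = N(−d₂) = N(1.69) = 0.9545

0.9545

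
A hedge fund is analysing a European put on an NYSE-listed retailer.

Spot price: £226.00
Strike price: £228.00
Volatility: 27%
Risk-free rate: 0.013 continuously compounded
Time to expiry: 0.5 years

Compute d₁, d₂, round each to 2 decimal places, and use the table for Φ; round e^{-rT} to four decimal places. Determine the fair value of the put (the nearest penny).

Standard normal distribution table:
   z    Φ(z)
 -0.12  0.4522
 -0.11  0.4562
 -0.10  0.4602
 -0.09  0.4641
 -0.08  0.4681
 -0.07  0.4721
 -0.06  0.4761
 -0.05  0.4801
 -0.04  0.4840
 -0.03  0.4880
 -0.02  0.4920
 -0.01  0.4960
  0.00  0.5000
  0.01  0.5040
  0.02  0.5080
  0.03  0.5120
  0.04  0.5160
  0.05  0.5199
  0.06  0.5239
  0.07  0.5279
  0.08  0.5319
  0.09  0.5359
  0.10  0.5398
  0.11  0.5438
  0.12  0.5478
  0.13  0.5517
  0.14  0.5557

£17.39

T = 0.5;  σ√T = 0.1909
d₁ = [ln(226/228) + (0.013 + 0.27²/2)·0.5] / 0.1909 = [-0.0088 + 0.0247] / 0.1909 = 0.0834 → 0.08
d₂ = d₁ − σ√T = 0.0834 − 0.1909 = -0.1076 → -0.11
exp(−rT) = exp(−0.013·0.5) = 0.9935
N(−d₂) = N(0.11) = 0.5438;  N(−d₁) = N(-0.08) = 0.4681
P = 228·0.9935·0.5438 − 226·0.4681 = 123.1805 − 105.7906 = 17.3899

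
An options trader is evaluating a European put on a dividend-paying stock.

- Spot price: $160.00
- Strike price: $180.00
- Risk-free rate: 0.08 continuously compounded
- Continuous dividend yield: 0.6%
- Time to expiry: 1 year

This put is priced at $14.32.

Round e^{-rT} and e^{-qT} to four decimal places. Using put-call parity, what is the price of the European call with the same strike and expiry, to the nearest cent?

e^(−qT) = e^(−0.006·1) = 0.9940;  e^(−rT) = e^(−0.08·1) = 0.9231
Put-call parity: C − P = S·e^(−qT) − K·e^(−rT) = 160·0.9940 − 180·0.9231 = 159.0400 − 166.1580 = -7.1180
C = P + (C − P) = 14.32 + (-7.1180) = 7.2020

$7.20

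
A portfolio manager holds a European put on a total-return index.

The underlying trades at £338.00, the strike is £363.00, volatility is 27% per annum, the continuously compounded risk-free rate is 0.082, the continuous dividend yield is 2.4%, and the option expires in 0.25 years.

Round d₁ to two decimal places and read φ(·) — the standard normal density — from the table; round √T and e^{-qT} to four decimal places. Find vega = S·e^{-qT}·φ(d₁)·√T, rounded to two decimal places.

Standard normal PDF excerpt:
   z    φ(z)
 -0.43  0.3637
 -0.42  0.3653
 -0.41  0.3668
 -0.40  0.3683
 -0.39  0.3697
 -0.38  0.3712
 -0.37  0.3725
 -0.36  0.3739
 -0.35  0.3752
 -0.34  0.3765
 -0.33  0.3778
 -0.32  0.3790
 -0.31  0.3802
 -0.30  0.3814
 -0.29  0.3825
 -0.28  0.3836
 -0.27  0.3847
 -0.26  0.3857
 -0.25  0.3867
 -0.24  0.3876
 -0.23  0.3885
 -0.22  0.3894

T = 0.25;  σ√T = 0.1350
d₁ = [ln(338/363) + (0.082 − 0.024 + ½·0.27²)·0.25] / (σ√T) = (-0.0714 + 0.0236) / 0.1350 = -0.3537 ≈ -0.35
√T = √0.25 = 0.5000
φ(d₁) = φ(-0.35) = 0.3752
e^(−qT) = e^(−0.024·0.25) = 0.9940
vega = S·e^(−qT)·φ(d₁)·√T = 338·0.9940·0.3752·0.5000 = 63.0283

63.03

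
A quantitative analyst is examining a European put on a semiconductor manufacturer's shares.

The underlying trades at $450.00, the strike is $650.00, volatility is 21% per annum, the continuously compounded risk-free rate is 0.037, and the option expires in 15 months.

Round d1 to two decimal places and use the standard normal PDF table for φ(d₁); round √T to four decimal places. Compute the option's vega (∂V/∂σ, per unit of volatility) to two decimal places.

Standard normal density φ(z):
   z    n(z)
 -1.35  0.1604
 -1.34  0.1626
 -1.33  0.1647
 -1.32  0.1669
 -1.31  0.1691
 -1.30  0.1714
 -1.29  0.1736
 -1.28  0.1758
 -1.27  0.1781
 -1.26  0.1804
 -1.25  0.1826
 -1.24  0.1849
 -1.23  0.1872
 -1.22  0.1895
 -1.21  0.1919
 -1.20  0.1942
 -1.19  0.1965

σ√T = 0.21·√1.25 = 0.2348
d₁ = [ln(450/650) + (0.037 + 0.21²/2)·1.25] / 0.2348 = [-0.3677 + 0.0738] / 0.2348 = -1.2518 which rounds to -1.25
√T = √1.25 = 1.1180
φ(d₁) = φ(-1.25) = 0.1826
vega = S·φ(d₁)·√T = 450·0.1826·1.1180 = 91.8661

91.87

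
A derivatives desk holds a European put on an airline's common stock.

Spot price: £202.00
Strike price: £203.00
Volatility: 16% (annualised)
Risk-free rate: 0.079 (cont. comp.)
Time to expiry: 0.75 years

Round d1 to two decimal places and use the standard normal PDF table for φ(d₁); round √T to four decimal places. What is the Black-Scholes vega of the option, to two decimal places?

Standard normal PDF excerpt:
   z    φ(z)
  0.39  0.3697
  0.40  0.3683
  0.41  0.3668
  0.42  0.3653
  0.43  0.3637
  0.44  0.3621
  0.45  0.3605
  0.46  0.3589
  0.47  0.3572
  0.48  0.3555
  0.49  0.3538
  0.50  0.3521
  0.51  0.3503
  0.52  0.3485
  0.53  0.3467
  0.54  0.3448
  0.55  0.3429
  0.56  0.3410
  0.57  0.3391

62.78

T = 0.75;  σ√T = 0.1386
ln(S/K) + (r + σ²/2)T = ln(202/203) + (0.079 + 0.16²/2)·0.75 = -0.0049 + 0.0689 = 0.0639
d₁ = 0.0639 / 0.1386 = 0.4612 → 0.46
√T = √0.75 = 0.8660
φ(d₁) = φ(0.46) = 0.3589
vega = S·φ(d₁)·√T = 202·0.3589·0.8660 = 62.7831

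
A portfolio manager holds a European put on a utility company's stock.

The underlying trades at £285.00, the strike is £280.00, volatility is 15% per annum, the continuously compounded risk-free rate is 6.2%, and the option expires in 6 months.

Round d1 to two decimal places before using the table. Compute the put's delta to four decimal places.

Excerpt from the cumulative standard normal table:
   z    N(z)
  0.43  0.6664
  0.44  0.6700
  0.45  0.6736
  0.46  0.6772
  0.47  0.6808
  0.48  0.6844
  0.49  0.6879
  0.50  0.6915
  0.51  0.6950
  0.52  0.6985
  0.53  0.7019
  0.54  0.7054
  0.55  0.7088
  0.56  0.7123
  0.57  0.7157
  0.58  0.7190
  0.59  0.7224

-0.3050

σ√T = 0.15 × 0.7071 = 0.1061
d₁ = [ln(285/280) + (0.062 + 0.15²/2)·0.5] / 0.1061 = [0.0177 + 0.0366] / 0.1061 = 0.5122 ⇒ 0.51
N(d₁) = N(0.51) = 0.6950
Δ_put = N(d₁) − 1 = 0.6950 − 1 = -0.3050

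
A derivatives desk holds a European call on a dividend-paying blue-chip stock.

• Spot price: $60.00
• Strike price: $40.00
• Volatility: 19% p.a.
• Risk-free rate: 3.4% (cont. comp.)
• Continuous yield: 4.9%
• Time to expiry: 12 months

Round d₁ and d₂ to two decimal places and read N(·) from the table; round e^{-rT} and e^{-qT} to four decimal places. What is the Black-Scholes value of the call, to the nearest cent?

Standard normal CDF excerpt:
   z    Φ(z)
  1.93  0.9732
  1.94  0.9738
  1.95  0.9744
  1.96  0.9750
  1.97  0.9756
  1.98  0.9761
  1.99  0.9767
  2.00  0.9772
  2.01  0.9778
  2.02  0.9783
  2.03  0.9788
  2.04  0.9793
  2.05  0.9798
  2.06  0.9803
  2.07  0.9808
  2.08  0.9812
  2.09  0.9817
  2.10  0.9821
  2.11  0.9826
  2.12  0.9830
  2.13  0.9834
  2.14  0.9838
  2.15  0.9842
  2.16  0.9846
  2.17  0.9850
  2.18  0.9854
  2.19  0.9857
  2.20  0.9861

T = 1;  σ√T = 0.1900
d₁ = [ln(60/40) + (0.034 − 0.049 + 0.19²/2)·1] / 0.1900 = [0.4055 + 0.0031] / 0.1900 = 2.1501 → 2.15
d₂ = d₁ − σ√T = 2.1501 − 0.1900 = 1.9601 → 1.96
e^(−qT) = e^(−0.049·1) = 0.9522;  e^(−rT) = e^(−0.034·1) = 0.9666
N(d₁) = N(2.15) = 0.9842;  N(d₂) = N(1.96) = 0.9750
C = 60·0.9522·0.9842 − 40·0.9666·0.9750 = 56.2293 − 37.6974 = 18.5319

$18.53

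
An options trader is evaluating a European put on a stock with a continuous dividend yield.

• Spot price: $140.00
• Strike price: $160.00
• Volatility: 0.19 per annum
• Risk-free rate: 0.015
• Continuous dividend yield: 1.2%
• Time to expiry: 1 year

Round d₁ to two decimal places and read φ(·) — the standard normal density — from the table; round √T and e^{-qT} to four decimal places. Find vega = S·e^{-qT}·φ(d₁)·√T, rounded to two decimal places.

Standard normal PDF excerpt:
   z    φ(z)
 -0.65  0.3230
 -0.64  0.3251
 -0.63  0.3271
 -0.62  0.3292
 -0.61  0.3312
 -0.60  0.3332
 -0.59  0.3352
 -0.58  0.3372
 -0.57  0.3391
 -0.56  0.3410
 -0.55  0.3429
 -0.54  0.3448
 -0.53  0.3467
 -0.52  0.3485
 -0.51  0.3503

σ√T = 0.19·√1 = 0.1900
d₁ = [ln(140/160) + (0.015 − 0.012 + 0.19²/2)·1] / 0.1900 = [-0.1335 + 0.0210] / 0.1900 = -0.5920 ⇒ -0.59
√T = √1 = 1.0000
φ(d₁) = φ(-0.59) = 0.3352
exp(−qT) = exp(−0.012·1) = 0.9881
vega = S·exp(−qT)·φ(d₁)·√T = 140·0.9881·0.3352·1.0000 = 46.3696
(Call and put vega coincide under Black-Scholes.)

46.37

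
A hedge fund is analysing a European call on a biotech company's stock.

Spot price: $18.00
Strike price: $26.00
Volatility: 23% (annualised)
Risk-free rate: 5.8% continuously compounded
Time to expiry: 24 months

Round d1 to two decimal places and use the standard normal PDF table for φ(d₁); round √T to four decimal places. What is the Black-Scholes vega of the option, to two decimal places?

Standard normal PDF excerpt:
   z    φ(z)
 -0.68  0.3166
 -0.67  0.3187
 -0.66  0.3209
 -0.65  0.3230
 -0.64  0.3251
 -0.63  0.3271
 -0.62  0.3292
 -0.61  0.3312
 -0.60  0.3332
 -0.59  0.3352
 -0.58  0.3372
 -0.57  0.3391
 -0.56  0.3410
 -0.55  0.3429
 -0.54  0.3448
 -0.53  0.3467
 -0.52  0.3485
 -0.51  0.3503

σ√T = 0.23·√2 = 0.3253
d₁ = [ln(18/26) + (0.058 + ½·0.23²)·2] / (σ√T) = (-0.3677 + 0.1689) / 0.3253 = -0.6113 which rounds to -0.61
√T = √2 = 1.4142
φ(d₁) = φ(-0.61) = 0.3312
vega = S·φ(d₁)·√T = 18·0.3312·1.4142 = 8.4309

8.43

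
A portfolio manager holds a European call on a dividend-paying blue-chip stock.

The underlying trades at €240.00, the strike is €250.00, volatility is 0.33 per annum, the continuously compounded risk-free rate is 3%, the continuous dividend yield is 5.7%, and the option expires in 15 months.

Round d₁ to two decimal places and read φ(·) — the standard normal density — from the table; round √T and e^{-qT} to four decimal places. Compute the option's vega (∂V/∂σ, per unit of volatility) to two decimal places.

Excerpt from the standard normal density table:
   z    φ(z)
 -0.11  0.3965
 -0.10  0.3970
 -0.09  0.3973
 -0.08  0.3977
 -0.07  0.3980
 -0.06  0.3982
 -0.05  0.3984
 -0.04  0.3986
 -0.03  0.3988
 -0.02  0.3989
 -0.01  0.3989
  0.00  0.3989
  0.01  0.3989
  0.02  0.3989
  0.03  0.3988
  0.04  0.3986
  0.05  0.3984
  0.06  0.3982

99.67

T = 1.25;  σ√T = 0.3690
ln(S/K) + (r − q + σ²/2)T = ln(240/250) + (0.03 − 0.057 + 0.33²/2)·1.25 = -0.0408 + 0.0343 = -0.0065
d₁ = -0.0065 / 0.3690 = -0.0176 → -0.02
√T = √1.25 = 1.1180
φ(d₁) = φ(-0.02) = 0.3989
e^(−qT) = e^(−0.057·1.25) = 0.9312
vega = S·e^(−qT)·φ(d₁)·√T = 240·0.9312·0.3989·1.1180 = 99.6690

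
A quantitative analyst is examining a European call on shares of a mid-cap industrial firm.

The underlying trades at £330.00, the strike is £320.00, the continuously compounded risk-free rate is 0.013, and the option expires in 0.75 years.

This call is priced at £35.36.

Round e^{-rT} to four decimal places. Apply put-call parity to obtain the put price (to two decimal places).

exp(−rT) = exp(−0.013·0.75) = 0.9903
Put-call parity: C − P = S − K·e^(−rT) = 330 − 320·0.9903 = 330 − 316.8960 = 13.1040
P = C − (C − P) = 35.36 − (13.1040) = 22.2560

£22.26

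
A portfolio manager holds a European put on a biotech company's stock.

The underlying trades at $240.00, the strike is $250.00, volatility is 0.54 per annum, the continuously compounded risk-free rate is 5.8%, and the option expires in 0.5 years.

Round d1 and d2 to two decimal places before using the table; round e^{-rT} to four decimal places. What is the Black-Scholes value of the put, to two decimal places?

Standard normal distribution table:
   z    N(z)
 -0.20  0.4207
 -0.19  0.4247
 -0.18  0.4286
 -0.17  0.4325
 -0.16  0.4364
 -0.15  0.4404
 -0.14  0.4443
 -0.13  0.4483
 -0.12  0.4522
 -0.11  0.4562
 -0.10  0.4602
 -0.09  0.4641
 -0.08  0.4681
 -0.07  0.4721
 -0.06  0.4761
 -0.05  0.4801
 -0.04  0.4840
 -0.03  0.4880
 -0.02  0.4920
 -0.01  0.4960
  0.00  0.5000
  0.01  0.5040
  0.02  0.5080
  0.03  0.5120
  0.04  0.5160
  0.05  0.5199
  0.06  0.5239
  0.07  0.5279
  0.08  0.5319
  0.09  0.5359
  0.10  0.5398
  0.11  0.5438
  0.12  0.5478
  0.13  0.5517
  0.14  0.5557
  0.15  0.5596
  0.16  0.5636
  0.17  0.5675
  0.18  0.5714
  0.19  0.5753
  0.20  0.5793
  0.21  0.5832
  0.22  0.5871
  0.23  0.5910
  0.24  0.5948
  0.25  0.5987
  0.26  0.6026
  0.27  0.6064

$37.84

σ√T = 0.54·√0.5 = 0.3818
d₁ = [ln(240/250) + (0.058 + 0.54²/2)·0.5] / 0.3818 = [-0.0408 + 0.1019] / 0.3818 = 0.1600 ⇒ 0.16
d₂ = d₁ − σ√T = 0.1600 − 0.3818 = -0.2219 ⇒ -0.22
e^(−rT) = e^(−0.058·0.5) = 0.9714
N(−d₂) = N(0.22) = 0.5871;  N(−d₁) = N(-0.16) = 0.4364
P = 250·0.9714·0.5871 − 240·0.4364 = 142.5772 − 104.7360 = 37.8412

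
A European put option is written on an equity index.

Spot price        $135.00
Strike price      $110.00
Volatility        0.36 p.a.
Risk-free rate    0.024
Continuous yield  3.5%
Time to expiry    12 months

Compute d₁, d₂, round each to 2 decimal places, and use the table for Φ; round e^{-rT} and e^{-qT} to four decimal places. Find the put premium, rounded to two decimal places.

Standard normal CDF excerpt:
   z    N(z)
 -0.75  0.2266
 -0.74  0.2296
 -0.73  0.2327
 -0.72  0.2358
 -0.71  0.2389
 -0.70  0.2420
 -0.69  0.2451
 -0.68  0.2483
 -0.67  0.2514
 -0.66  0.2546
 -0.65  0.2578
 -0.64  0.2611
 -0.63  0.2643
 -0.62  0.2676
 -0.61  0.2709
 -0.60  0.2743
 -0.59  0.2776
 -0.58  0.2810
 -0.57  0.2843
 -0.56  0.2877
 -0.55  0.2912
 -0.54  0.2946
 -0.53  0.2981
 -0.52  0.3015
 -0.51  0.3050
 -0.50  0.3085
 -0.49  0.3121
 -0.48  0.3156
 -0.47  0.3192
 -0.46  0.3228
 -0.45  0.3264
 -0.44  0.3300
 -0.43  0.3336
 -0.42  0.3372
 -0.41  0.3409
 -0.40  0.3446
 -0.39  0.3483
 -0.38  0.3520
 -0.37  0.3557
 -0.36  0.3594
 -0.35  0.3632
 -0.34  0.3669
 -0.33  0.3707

$7.86

σ√T = 0.36·√1 = 0.3600
d₁ = [ln(135/110) + (0.024 − 0.035 + 0.36²/2)·1] / 0.3600 = [0.2048 + 0.0538] / 0.3600 = 0.7183 → 0.72
d₂ = d₁ − σ√T = 0.7183 − 0.3600 = 0.3583 → 0.36
e^(−qT) = e^(−0.035·1) = 0.9656;  e^(−rT) = e^(−0.024·1) = 0.9763
P = 110·0.9763·N(-0.36) − 135·0.9656·N(-0.72) = 110·0.9763·0.3594 − 135·0.9656·0.2358 = 38.5970 − 30.7379 = 7.8591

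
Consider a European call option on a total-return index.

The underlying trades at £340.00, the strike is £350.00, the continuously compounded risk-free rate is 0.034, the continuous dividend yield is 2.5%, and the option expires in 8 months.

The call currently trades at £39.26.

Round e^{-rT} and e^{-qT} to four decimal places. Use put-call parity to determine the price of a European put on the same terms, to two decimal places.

£47.03

exp(−qT) = exp(−0.025·0.6667) = 0.9835;  exp(−rT) = exp(−0.034·0.6667) = 0.9776
Put-call parity: C − P = S·e^(−qT) − K·e^(−rT) = 340·0.9835 − 350·0.9776 = 334.3900 − 342.1600 = -7.7700
P = C − (C − P) = 39.26 − (-7.7700) = 47.0300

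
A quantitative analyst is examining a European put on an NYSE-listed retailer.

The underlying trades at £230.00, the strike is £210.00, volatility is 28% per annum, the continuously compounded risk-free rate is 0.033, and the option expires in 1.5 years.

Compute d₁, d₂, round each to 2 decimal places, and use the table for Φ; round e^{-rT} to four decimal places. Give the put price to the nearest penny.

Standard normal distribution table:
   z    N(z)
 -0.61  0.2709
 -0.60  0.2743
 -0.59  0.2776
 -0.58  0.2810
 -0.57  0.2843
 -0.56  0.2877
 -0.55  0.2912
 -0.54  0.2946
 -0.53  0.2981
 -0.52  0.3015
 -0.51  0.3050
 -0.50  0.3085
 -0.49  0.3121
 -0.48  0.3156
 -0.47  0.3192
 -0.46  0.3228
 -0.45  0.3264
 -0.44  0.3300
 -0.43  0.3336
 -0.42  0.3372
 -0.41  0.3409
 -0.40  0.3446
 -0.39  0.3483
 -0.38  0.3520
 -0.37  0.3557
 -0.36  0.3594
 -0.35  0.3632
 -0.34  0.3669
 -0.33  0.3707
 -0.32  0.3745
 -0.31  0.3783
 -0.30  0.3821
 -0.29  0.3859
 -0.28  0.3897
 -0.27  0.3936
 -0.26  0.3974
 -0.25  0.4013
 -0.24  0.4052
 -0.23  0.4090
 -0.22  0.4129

T = 1.5;  σ√T = 0.3429
d₁ = [ln(230/210) + (0.033 + 0.28²/2)·1.5] / 0.3429 = [0.0910 + 0.1083] / 0.3429 = 0.5811 → 0.58
d₂ = d₁ − σ√T = 0.5811 − 0.3429 = 0.2382 → 0.24
exp(−rT) = exp(−0.033·1.5) = 0.9517
P = 210·0.9517·N(-0.24) − 230·N(-0.58) = 210·0.9517·0.4052 − 230·0.2810 = 80.9821 − 64.6300 = 16.3521

£16.35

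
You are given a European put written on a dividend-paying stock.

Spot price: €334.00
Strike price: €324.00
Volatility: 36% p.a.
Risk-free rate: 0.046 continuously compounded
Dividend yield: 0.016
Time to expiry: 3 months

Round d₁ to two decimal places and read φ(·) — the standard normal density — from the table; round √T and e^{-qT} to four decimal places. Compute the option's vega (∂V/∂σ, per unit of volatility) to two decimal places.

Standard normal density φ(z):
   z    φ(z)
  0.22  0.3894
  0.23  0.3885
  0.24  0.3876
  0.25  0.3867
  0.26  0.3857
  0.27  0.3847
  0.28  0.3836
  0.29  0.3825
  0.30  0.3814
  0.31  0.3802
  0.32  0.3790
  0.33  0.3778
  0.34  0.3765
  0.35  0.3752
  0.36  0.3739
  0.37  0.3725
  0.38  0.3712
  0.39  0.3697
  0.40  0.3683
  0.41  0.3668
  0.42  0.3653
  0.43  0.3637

σ√T = 0.36·√0.25 = 0.1800
d₁ = [ln(334/324) + (0.046 − 0.016 + 0.36²/2)·0.25] / 0.1800 = [0.0304 + 0.0237] / 0.1800 = 0.3005 ⇒ 0.30
√T = √0.25 = 0.5000
φ(d₁) = φ(0.30) = 0.3814
exp(−qT) = exp(−0.016·0.25) = 0.9960
vega = S·exp(−qT)·φ(d₁)·√T = 334·0.9960·0.3814·0.5000 = 63.4390

63.44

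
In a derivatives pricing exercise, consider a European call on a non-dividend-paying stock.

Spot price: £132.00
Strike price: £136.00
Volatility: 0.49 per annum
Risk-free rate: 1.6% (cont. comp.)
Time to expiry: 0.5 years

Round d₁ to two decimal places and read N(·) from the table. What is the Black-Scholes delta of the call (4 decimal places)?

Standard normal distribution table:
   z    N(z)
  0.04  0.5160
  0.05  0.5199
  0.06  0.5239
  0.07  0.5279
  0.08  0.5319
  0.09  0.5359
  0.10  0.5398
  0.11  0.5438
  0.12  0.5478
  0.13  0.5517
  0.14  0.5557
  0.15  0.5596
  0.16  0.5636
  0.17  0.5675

σ√T = 0.49 × 0.7071 = 0.3465
ln(S/K) + (r + σ²/2)T = ln(132/136) + (0.016 + 0.49²/2)·0.5 = -0.0299 + 0.0680 = 0.0382
d₁ = 0.0382 / 0.3465 = 0.1102 ⇒ 0.11
N(d₁) = N(0.11) = 0.5438
Δ_call = N(d₁) = 0.5438

0.5438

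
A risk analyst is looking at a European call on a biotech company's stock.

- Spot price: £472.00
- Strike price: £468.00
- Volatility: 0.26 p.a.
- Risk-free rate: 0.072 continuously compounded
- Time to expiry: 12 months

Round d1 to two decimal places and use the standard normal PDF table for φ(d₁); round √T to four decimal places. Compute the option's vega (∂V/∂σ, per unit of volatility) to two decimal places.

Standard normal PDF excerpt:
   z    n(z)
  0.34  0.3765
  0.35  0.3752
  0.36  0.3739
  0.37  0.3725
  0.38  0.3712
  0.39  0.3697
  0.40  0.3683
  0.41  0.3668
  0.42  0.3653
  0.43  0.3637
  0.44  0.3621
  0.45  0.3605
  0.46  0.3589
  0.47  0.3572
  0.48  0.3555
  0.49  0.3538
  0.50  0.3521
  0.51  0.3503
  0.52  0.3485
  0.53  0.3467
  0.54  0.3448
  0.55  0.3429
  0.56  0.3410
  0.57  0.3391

170.91

σ√T = 0.26 × 1.0000 = 0.2600
d₁ = [ln(472/468) + (0.072 + 0.26²/2)·1] / 0.2600 = [0.0085 + 0.1058] / 0.2600 = 0.4397 ⇒ 0.44
√T = √1 = 1.0000
φ(d₁) = φ(0.44) = 0.3621
vega = S·φ(d₁)·√T = 472·0.3621·1.0000 = 170.9112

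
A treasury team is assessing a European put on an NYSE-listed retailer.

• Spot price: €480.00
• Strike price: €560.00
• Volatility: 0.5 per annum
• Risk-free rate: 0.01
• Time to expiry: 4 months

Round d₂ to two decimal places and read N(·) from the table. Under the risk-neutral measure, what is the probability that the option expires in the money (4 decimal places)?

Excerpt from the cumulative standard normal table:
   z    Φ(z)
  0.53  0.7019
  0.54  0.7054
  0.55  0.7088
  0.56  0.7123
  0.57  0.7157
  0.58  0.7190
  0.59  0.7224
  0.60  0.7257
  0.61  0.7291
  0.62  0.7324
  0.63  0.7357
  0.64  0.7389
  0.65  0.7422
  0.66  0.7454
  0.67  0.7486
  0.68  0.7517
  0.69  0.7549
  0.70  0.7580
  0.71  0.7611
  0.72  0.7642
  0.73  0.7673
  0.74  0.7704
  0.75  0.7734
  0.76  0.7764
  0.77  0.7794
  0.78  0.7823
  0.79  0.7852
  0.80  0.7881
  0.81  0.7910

σ√T = 0.5 × 0.5774 = 0.2887
d₁ = [ln(480/560) + (0.01 + ½·0.5²)·0.3333] / (σ√T) = (-0.1542 + 0.0450) / 0.2887 = -0.3781 ⇒ -0.38
d₂ = -0.3781 − 0.2887 = -0.6668 ⇒ -0.67
Risk-neutral Pr[S_T < K] = N(−d₂) = N(0.67) = 0.7486

0.7486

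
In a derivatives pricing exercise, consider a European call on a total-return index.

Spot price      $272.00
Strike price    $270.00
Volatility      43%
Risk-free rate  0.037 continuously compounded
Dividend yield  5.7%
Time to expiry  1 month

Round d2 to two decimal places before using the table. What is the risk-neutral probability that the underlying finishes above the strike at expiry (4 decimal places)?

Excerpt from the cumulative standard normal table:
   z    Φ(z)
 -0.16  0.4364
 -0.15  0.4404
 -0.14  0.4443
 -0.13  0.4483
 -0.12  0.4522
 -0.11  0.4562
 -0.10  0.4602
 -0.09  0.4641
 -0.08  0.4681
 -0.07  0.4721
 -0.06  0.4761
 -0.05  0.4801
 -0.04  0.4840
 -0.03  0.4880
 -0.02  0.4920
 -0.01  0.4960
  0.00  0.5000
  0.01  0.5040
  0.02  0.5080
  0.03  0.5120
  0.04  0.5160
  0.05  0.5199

0.4920

σ√T = 0.43·√0.08333 = 0.1241
d₁ = [ln(272/270) + (0.037 − 0.057 + 0.43²/2)·0.08333] / 0.1241 = [0.0074 + 0.0060] / 0.1241 = 0.1081 which rounds to 0.11
d₂ = d₁ − σ√T = 0.1081 − 0.1241 = -0.0160 which rounds to -0.02
Pr(exercise) under Q = N(d₂) = 0.4920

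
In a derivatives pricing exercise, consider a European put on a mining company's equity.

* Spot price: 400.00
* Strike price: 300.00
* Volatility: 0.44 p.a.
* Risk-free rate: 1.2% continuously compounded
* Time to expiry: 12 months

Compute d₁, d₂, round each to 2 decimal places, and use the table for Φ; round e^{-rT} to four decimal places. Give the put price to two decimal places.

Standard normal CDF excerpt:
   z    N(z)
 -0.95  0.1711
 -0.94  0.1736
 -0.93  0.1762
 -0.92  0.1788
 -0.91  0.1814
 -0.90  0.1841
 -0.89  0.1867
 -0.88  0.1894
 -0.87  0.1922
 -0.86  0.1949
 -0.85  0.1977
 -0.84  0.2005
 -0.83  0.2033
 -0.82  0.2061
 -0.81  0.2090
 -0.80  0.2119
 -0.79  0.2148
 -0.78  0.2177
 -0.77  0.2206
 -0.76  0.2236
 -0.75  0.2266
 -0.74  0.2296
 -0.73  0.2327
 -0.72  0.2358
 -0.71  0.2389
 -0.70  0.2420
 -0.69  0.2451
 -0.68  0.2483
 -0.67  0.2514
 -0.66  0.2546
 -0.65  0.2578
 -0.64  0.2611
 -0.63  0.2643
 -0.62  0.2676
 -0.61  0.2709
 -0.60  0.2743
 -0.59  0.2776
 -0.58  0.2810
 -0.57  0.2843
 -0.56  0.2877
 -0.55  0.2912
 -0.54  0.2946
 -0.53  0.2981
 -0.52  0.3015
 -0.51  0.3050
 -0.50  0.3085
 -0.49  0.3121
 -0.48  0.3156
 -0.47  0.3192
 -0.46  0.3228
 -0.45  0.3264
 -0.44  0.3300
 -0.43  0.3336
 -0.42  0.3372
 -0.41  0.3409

T = 1;  σ√T = 0.4400
ln(S/K) + (r + σ²/2)T = ln(400/300) + (0.012 + 0.44²/2)·1 = 0.2877 + 0.1088 = 0.3965
d₁ = 0.3965 / 0.4400 = 0.9011 ⇒ 0.90
d₂ = d₁ − σ√T = 0.9011 − 0.4400 = 0.4611 ⇒ 0.46
e^(−rT) = e^(−0.012·1) = 0.9881
N(−d₂) = N(-0.46) = 0.3228;  N(−d₁) = N(-0.90) = 0.1841
P = 300·0.9881·0.3228 − 400·0.1841 = 95.6876 − 73.6400 = 22.0476

22.05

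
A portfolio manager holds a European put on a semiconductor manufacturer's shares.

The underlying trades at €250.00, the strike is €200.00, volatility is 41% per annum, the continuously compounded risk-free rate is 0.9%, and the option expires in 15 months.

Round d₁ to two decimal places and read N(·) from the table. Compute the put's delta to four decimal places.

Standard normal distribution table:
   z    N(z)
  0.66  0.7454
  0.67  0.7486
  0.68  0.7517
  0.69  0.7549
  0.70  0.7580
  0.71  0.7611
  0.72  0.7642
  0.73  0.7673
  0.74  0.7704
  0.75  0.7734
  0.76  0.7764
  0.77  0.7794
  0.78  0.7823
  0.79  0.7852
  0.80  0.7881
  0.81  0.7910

-0.2296

σ√T = 0.41·√1.25 = 0.4584
ln(S/K) + (r + σ²/2)T = ln(250/200) + (0.009 + 0.41²/2)·1.25 = 0.2231 + 0.1163 = 0.3395
d₁ = 0.3395 / 0.4584 = 0.7405 ⇒ 0.74
N(d₁) = N(0.74) = 0.7704
Δ_put = N(d₁) − 1 = 0.7704 − 1 = -0.2296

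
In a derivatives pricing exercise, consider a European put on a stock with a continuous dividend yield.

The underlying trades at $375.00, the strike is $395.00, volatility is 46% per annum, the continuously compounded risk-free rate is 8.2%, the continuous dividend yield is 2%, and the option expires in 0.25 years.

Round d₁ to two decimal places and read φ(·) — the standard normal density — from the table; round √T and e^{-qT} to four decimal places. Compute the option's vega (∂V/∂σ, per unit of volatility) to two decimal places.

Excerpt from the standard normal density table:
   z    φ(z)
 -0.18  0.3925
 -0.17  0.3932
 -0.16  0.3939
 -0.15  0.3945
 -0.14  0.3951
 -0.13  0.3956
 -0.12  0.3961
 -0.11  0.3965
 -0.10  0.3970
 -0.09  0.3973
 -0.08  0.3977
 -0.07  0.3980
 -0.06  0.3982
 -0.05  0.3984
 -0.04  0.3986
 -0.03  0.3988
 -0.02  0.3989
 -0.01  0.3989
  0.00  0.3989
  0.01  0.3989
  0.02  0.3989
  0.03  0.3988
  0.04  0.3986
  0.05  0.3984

74.36

σ√T = 0.46 × 0.5000 = 0.2300
d₁ = [ln(375/395) + (0.082 − 0.02 + 0.46²/2)·0.25] / 0.2300 = [-0.0520 + 0.0420] / 0.2300 = -0.0435 ≈ -0.04
√T = √0.25 = 0.5000
φ(d₁) = φ(-0.04) = 0.3986
exp(−qT) = exp(−0.02·0.25) = 0.9950
vega = S·exp(−qT)·φ(d₁)·√T = 375·0.9950·0.3986·0.5000 = 74.3638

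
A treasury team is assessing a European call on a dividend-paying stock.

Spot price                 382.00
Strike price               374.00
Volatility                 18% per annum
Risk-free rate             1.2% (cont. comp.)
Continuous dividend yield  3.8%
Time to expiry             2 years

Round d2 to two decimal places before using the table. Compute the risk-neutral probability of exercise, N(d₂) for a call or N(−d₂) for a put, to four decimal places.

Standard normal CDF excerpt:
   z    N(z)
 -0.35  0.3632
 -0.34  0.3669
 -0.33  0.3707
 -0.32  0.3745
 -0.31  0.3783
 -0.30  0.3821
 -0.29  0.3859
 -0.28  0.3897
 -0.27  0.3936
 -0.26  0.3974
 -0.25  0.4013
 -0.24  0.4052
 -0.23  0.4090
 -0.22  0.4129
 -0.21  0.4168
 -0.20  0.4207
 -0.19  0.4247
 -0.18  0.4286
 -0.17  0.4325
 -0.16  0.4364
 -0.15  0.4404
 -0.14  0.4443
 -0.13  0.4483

σ√T = 0.18·√2 = 0.2546
d₁ = [ln(382/374) + (0.012 − 0.038 + 0.18²/2)·2] / 0.2546 = [0.0212 − 0.0196] / 0.2546 = 0.0061 ⇒ 0.01
d₂ = d₁ − σ√T = 0.0061 − 0.2546 = -0.2484 ⇒ -0.25
Risk-neutral Pr[S_T > K] = N(d₂) = N(-0.25) = 0.4013

0.4013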